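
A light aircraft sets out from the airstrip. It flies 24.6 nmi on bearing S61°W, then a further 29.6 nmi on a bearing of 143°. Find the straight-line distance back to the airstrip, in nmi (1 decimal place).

35.8 nmi

Leg 1 (S61°W, 24.6 nmi): east 24.6 sin 241° = -21.52, north 24.6 cos 241° = -11.93
Leg 2 (143°, 29.6 nmi): east 29.6 sin 143° = 17.81, north 29.6 cos 143° = -23.64
Net: -3.70 east, -35.57 north. Distance = √((-3.70)² + (-35.57)²) = 35.758 nmi.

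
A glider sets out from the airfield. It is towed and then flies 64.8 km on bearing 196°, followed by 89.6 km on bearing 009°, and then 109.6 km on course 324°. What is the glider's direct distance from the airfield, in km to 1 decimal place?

133.6 km

Leg 1 (196°, 64.8 km): east 64.8 sin 196° = -17.86, north 64.8 cos 196° = -62.29
Leg 2 (009°, 89.6 km): east 89.6 sin 9° = 14.02, north 89.6 cos 9° = 88.50
Leg 3 (324°, 109.6 km): east 109.6 sin 324° = -64.42, north 109.6 cos 324° = 88.67
Net: -68.27 east, 114.88 north. Distance = √((-68.27)² + (114.88)²) = 133.629 km.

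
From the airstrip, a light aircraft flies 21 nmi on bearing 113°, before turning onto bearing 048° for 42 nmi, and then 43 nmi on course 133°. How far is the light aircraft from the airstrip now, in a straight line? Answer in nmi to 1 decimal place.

82.5 nmi

Leg 1 (113°, 21 nmi): east 21 sin 113° = 19.33, north 21 cos 113° = -8.21
Leg 2 (048°, 42 nmi): east 42 sin 48° = 31.21, north 42 cos 48° = 28.10
Leg 3 (133°, 43 nmi): east 43 sin 133° = 31.45, north 43 cos 133° = -29.33
Net: 81.99 east, -9.43 north. Distance = √((81.99)² + (-9.43)²) = 82.531 nmi.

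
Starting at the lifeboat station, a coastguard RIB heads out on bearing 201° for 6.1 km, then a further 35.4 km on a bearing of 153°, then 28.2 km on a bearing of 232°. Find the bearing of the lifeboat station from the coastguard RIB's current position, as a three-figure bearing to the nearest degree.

009°

Leg 1 (201°, 6.1 km): east 6.1 sin 201° = -2.19, north 6.1 cos 201° = -5.69
Leg 2 (153°, 35.4 km): east 35.4 sin 153° = 16.07, north 35.4 cos 153° = -31.54
Leg 3 (232°, 28.2 km): east 28.2 sin 232° = -22.22, north 28.2 cos 232° = -17.36
Net displacement: -8.34 east, -54.60 north. Direction back to start is (8.34, 54.60): bearing = atan2(8.34, 54.60) mod 360° = 8.68° ≈ 009°.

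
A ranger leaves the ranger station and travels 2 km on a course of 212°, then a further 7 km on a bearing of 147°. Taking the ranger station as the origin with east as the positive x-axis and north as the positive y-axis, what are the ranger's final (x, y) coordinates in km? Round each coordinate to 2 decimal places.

(2.75, -7.57)

Leg 1 (212°, 2 km): east 2 sin 212° = -1.06, north 2 cos 212° = -1.70
Leg 2 (147°, 7 km): east 7 sin 147° = 3.81, north 7 cos 147° = -5.87
Summing: 2.75 km east, -7.57 km north → (2.75, -7.57).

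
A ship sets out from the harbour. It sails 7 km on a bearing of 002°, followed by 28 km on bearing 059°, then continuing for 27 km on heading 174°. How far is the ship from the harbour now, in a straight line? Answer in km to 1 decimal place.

27.6 km

Leg 1 (002°, 7 km): east 7 sin 2° = 0.24, north 7 cos 2° = 7.00
Leg 2 (059°, 28 km): east 28 sin 59° = 24.00, north 28 cos 59° = 14.42
Leg 3 (174°, 27 km): east 27 sin 174° = 2.82, north 27 cos 174° = -26.85
Net: 27.07 east, -5.44 north. Distance = √((27.07)² + (-5.44)²) = 27.608 km.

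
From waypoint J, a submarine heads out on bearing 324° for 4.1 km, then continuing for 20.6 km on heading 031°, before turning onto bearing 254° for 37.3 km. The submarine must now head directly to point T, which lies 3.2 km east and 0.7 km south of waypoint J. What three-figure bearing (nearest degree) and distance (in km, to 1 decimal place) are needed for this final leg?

110°, 32.9 km

Leg 1 (324°, 4.1 km): east 4.1 sin 324° = -2.41, north 4.1 cos 324° = 3.32
Leg 2 (031°, 20.6 km): east 20.6 sin 31° = 10.61, north 20.6 cos 31° = 17.66
Leg 3 (254°, 37.3 km): east 37.3 sin 254° = -35.86, north 37.3 cos 254° = -10.28
Current position: (-27.66, 10.69). Target: (3.2, -0.7). Remaining: Δeast = 30.86, Δnorth = -11.39.
Bearing = atan2(30.86, -11.39) mod 360° = 110.27°; distance = √((30.86)² + (-11.39)²) = 32.892 km.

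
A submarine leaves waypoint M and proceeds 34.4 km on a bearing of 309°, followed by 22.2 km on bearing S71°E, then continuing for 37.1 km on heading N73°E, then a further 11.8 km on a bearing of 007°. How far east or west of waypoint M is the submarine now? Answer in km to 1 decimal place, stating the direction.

Leg 1 (309°, 34.4 km): east 34.4 sin 309° = -26.73, north 34.4 cos 309° = 21.65
Leg 2 (S71°E, 22.2 km): east 22.2 sin 109° = 20.99, north 22.2 cos 109° = -7.23
Leg 3 (N73°E, 37.1 km): east 37.1 sin 73° = 35.48, north 37.1 cos 73° = 10.85
Leg 4 (007°, 11.8 km): east 11.8 sin 7° = 1.44, north 11.8 cos 7° = 11.71
Net east component: 31.17 km.

31.2 km east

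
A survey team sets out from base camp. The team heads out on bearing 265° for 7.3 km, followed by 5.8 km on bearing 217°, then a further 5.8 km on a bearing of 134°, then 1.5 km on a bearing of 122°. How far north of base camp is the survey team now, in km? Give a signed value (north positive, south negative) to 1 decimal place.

-10.1 km

Leg 1 (265°, 7.3 km): east 7.3 sin 265° = -7.27, north 7.3 cos 265° = -0.64
Leg 2 (217°, 5.8 km): east 5.8 sin 217° = -3.49, north 5.8 cos 217° = -4.63
Leg 3 (134°, 5.8 km): east 5.8 sin 134° = 4.17, north 5.8 cos 134° = -4.03
Leg 4 (122°, 1.5 km): east 1.5 sin 122° = 1.27, north 1.5 cos 122° = -0.79
Net north component: -10.09 km.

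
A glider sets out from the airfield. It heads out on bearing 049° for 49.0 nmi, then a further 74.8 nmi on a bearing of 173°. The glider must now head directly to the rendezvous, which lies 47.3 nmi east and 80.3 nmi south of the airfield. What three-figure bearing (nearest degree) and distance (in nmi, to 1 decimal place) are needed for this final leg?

178°, 38.2 nmi

Leg 1 (049°, 49.0 nmi): east 49.0 sin 49° = 36.98, north 49.0 cos 49° = 32.15
Leg 2 (173°, 74.8 nmi): east 74.8 sin 173° = 9.12, north 74.8 cos 173° = -74.24
Current position: (46.10, -42.10). Target: (47.3, -80.3). Remaining: Δeast = 1.20, Δnorth = -38.20.
Bearing = atan2(1.20, -38.20) mod 360° = 178.20°; distance = √((1.20)² + (-38.20)²) = 38.223 nmi.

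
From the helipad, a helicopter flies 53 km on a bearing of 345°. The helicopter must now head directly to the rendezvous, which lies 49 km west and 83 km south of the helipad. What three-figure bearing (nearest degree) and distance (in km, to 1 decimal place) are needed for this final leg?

195°, 138.8 km

Leg 1 (345°, 53 km): east 53 sin 345° = -13.72, north 53 cos 345° = 51.19
Current position: (-13.72, 51.19). Target: (-49, -83). Remaining: Δeast = -35.28, Δnorth = -134.19.
Bearing = atan2(-35.28, -134.19) mod 360° = 194.73°; distance = √((-35.28)² + (-134.19)²) = 138.755 km.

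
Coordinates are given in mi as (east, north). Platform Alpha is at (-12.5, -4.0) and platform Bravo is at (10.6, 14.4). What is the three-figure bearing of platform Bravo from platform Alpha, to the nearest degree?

051°

Δeast = 10.6 − -12.5 = 23.10; Δnorth = 14.4 − -4.0 = 18.40.
Bearing = atan2(Δeast, Δnorth) mod 360° = 51.46° ≈ 051°.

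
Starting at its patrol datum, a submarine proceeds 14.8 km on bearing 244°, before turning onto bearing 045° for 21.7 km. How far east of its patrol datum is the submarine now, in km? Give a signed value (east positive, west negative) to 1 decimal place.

Leg 1 (244°, 14.8 km): east 14.8 sin 244° = -13.30, north 14.8 cos 244° = -6.49
Leg 2 (045°, 21.7 km): east 21.7 sin 45° = 15.34, north 21.7 cos 45° = 15.34
Net east component: 2.04 km.

2.0 km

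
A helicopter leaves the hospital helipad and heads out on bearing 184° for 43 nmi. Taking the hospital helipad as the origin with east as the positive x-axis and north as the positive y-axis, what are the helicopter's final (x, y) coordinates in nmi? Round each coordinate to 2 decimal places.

Leg 1 (184°, 43 nmi): east 43 sin 184° = -3.00, north 43 cos 184° = -42.90
Summing: -3.00 nmi east, -42.90 nmi north → (-3.00, -42.90).

(-3.00, -42.90)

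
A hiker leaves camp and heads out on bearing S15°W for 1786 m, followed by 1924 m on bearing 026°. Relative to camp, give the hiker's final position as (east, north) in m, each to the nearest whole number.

(381, 4)

Leg 1 (S15°W, 1786 m): east 1786 sin 195° = -462.25, north 1786 cos 195° = -1725.14
Leg 2 (026°, 1924 m): east 1924 sin 26° = 843.43, north 1924 cos 26° = 1729.28
Summing: 381.18 m east, 4.14 m north → (381, 4).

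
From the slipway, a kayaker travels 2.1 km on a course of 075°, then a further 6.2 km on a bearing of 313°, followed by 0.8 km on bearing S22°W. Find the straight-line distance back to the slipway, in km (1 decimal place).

4.9 km

Leg 1 (075°, 2.1 km): east 2.1 sin 75° = 2.03, north 2.1 cos 75° = 0.54
Leg 2 (313°, 6.2 km): east 6.2 sin 313° = -4.53, north 6.2 cos 313° = 4.23
Leg 3 (S22°W, 0.8 km): east 0.8 sin 202° = -0.30, north 0.8 cos 202° = -0.74
Net: -2.81 east, 4.03 north. Distance = √((-2.81)² + (4.03)²) = 4.911 km.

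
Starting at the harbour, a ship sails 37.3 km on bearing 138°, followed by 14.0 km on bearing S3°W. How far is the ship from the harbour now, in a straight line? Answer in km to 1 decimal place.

48.2 km

Leg 1 (138°, 37.3 km): east 37.3 sin 138° = 24.96, north 37.3 cos 138° = -27.72
Leg 2 (S3°W, 14.0 km): east 14.0 sin 183° = -0.73, north 14.0 cos 183° = -13.98
Net: 24.23 east, -41.70 north. Distance = √((24.23)² + (-41.70)²) = 48.226 km.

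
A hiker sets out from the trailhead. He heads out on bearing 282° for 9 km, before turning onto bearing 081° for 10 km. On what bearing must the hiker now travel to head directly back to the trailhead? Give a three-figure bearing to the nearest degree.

Leg 1 (282°, 9 km): east 9 sin 282° = -8.80, north 9 cos 282° = 1.87
Leg 2 (081°, 10 km): east 10 sin 81° = 9.88, north 10 cos 81° = 1.56
Net displacement: 1.07 east, 3.44 north. Direction back to start is (-1.07, -3.44): bearing = atan2(-1.07, -3.44) mod 360° = 197.35° ≈ 197°.

197°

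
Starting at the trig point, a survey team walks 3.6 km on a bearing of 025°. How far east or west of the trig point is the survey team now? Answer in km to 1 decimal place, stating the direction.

1.5 km east

Leg 1 (025°, 3.6 km): east 3.6 sin 25° = 1.52, north 3.6 cos 25° = 3.26
Net east component: 1.52 km.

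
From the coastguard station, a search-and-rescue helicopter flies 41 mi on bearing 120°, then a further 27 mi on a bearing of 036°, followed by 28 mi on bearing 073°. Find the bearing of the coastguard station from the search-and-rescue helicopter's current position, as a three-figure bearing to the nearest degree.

Leg 1 (120°, 41 mi): east 41 sin 120° = 35.51, north 41 cos 120° = -20.50
Leg 2 (036°, 27 mi): east 27 sin 36° = 15.87, north 27 cos 36° = 21.84
Leg 3 (073°, 28 mi): east 28 sin 73° = 26.78, north 28 cos 73° = 8.19
Net displacement: 78.15 east, 9.53 north. Direction back to start is (-78.15, -9.53): bearing = atan2(-78.15, -9.53) mod 360° = 263.05° ≈ 263°.

263°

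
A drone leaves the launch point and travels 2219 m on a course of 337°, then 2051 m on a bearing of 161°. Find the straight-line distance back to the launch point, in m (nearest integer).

Leg 1 (337°, 2219 m): east 2219 sin 337° = -867.03, north 2219 cos 337° = 2042.60
Leg 2 (161°, 2051 m): east 2051 sin 161° = 667.74, north 2051 cos 161° = -1939.26
Net: -199.29 east, 103.34 north. Distance = √((-199.29)² + (103.34)²) = 224.492 m.

224 m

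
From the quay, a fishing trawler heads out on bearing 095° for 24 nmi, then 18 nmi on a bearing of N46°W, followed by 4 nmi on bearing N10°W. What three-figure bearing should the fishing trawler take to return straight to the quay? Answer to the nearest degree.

216°

Leg 1 (095°, 24 nmi): east 24 sin 95° = 23.91, north 24 cos 95° = -2.09
Leg 2 (N46°W, 18 nmi): east 18 sin 314° = -12.95, north 18 cos 314° = 12.50
Leg 3 (N10°W, 4 nmi): east 4 sin 350° = -0.69, north 4 cos 350° = 3.94
Net displacement: 10.27 east, 14.35 north. Direction back to start is (-10.27, -14.35): bearing = atan2(-10.27, -14.35) mod 360° = 215.58° ≈ 216°.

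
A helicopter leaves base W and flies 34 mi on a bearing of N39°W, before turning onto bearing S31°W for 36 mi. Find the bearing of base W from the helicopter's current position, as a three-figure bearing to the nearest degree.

084°

Leg 1 (N39°W, 34 mi): east 34 sin 321° = -21.40, north 34 cos 321° = 26.42
Leg 2 (S31°W, 36 mi): east 36 sin 211° = -18.54, north 36 cos 211° = -30.86
Net displacement: -39.94 east, -4.44 north. Direction back to start is (39.94, 4.44): bearing = atan2(39.94, 4.44) mod 360° = 83.66° ≈ 084°.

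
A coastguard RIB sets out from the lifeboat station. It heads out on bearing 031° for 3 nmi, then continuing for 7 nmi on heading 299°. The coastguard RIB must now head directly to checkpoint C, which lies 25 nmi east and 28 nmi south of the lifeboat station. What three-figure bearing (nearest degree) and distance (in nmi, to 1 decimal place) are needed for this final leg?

Leg 1 (031°, 3 nmi): east 3 sin 31° = 1.55, north 3 cos 31° = 2.57
Leg 2 (299°, 7 nmi): east 7 sin 299° = -6.12, north 7 cos 299° = 3.39
Current position: (-4.58, 5.97). Target: (25, -28). Remaining: Δeast = 29.58, Δnorth = -33.97.
Bearing = atan2(29.58, -33.97) mod 360° = 138.95°; distance = √((29.58)² + (-33.97)²) = 45.038 nmi.

139°, 45.0 nmi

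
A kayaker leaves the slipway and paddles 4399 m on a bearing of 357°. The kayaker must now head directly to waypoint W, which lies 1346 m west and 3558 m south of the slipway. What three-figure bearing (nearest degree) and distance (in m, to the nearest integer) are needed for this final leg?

188°, 8029 m

Leg 1 (357°, 4399 m): east 4399 sin 357° = -230.23, north 4399 cos 357° = 4392.97
Current position: (-230.23, 4392.97). Target: (-1346, -3558). Remaining: Δeast = -1115.77, Δnorth = -7950.97.
Bearing = atan2(-1115.77, -7950.97) mod 360° = 187.99°; distance = √((-1115.77)² + (-7950.97)²) = 8028.879 m.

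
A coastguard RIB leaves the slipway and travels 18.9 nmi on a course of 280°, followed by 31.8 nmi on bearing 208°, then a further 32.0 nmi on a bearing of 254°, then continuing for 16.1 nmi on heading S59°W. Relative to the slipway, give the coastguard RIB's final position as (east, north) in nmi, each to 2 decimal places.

Leg 1 (280°, 18.9 nmi): east 18.9 sin 280° = -18.61, north 18.9 cos 280° = 3.28
Leg 2 (208°, 31.8 nmi): east 31.8 sin 208° = -14.93, north 31.8 cos 208° = -28.08
Leg 3 (254°, 32.0 nmi): east 32.0 sin 254° = -30.76, north 32.0 cos 254° = -8.82
Leg 4 (S59°W, 16.1 nmi): east 16.1 sin 239° = -13.80, north 16.1 cos 239° = -8.29
Summing: -78.10 nmi east, -41.91 nmi north → (-78.10, -41.91).

(-78.10, -41.91)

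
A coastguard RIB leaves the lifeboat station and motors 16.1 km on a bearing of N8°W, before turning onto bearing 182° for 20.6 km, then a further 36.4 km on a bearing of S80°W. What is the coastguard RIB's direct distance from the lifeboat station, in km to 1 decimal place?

Leg 1 (N8°W, 16.1 km): east 16.1 sin 352° = -2.24, north 16.1 cos 352° = 15.94
Leg 2 (182°, 20.6 km): east 20.6 sin 182° = -0.72, north 20.6 cos 182° = -20.59
Leg 3 (S80°W, 36.4 km): east 36.4 sin 260° = -35.85, north 36.4 cos 260° = -6.32
Net: -38.81 east, -10.96 north. Distance = √((-38.81)² + (-10.96)²) = 40.326 km.

40.3 km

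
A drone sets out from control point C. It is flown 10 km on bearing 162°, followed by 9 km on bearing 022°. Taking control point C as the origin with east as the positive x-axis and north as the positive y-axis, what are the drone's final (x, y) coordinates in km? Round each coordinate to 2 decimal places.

Leg 1 (162°, 10 km): east 10 sin 162° = 3.09, north 10 cos 162° = -9.51
Leg 2 (022°, 9 km): east 9 sin 22° = 3.37, north 9 cos 22° = 8.34
Summing: 6.46 km east, -1.17 km north → (6.46, -1.17).

(6.46, -1.17)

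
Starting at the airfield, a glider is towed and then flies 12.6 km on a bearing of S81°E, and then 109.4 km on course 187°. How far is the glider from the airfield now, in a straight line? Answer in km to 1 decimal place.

110.6 km

Leg 1 (S81°E, 12.6 km): east 12.6 sin 99° = 12.44, north 12.6 cos 99° = -1.97
Leg 2 (187°, 109.4 km): east 109.4 sin 187° = -13.33, north 109.4 cos 187° = -108.58
Net: -0.89 east, -110.56 north. Distance = √((-0.89)² + (-110.56)²) = 110.559 km.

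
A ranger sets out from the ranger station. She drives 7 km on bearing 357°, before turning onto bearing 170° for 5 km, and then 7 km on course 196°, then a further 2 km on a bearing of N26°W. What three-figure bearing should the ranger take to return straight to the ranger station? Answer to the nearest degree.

Leg 1 (357°, 7 km): east 7 sin 357° = -0.37, north 7 cos 357° = 6.99
Leg 2 (170°, 5 km): east 5 sin 170° = 0.87, north 5 cos 170° = -4.92
Leg 3 (196°, 7 km): east 7 sin 196° = -1.93, north 7 cos 196° = -6.73
Leg 4 (N26°W, 2 km): east 2 sin 334° = -0.88, north 2 cos 334° = 1.80
Net displacement: -2.30 east, -2.86 north. Direction back to start is (2.30, 2.86): bearing = atan2(2.30, 2.86) mod 360° = 38.81° ≈ 039°.

039°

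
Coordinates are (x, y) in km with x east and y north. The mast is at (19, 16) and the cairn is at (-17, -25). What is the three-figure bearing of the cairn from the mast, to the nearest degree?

221°

Δeast = -17 − 19 = -36.00; Δnorth = -25 − 16 = -41.00.
Bearing = atan2(Δeast, Δnorth) mod 360° = 221.28° ≈ 221°.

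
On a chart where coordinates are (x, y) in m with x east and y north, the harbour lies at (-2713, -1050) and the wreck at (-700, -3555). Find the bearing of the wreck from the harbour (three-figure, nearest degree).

Δeast = -700 − -2713 = 2013.00; Δnorth = -3555 − -1050 = -2505.00.
Bearing = atan2(Δeast, Δnorth) mod 360° = 141.21° ≈ 141°.

141°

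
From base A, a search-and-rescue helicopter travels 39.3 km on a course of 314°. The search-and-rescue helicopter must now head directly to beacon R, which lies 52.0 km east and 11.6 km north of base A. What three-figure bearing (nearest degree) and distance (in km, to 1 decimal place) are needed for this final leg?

101°, 81.8 km

Leg 1 (314°, 39.3 km): east 39.3 sin 314° = -28.27, north 39.3 cos 314° = 27.30
Current position: (-28.27, 27.30). Target: (52.0, 11.6). Remaining: Δeast = 80.27, Δnorth = -15.70.
Bearing = atan2(80.27, -15.70) mod 360° = 101.07°; distance = √((80.27)² + (-15.70)²) = 81.791 km.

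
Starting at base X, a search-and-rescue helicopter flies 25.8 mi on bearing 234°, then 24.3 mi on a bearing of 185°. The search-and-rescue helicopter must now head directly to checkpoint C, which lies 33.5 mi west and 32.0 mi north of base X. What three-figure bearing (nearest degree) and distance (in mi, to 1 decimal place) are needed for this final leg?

352°, 72.1 mi

Leg 1 (234°, 25.8 mi): east 25.8 sin 234° = -20.87, north 25.8 cos 234° = -15.16
Leg 2 (185°, 24.3 mi): east 24.3 sin 185° = -2.12, north 24.3 cos 185° = -24.21
Current position: (-22.99, -39.37). Target: (-33.5, 32.0). Remaining: Δeast = -10.51, Δnorth = 71.37.
Bearing = atan2(-10.51, 71.37) mod 360° = 351.62°; distance = √((-10.51)² + (71.37)²) = 72.142 mi.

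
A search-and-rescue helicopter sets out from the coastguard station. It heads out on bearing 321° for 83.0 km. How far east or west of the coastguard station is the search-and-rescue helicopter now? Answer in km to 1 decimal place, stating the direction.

52.2 km west

Leg 1 (321°, 83.0 km): east 83.0 sin 321° = -52.23, north 83.0 cos 321° = 64.50
Net east component: -52.23 km.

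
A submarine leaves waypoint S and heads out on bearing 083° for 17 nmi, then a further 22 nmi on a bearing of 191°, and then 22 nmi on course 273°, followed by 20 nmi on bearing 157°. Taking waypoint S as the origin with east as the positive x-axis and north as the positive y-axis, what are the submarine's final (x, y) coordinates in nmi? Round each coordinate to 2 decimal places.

Leg 1 (083°, 17 nmi): east 17 sin 83° = 16.87, north 17 cos 83° = 2.07
Leg 2 (191°, 22 nmi): east 22 sin 191° = -4.20, north 22 cos 191° = -21.60
Leg 3 (273°, 22 nmi): east 22 sin 273° = -21.97, north 22 cos 273° = 1.15
Leg 4 (157°, 20 nmi): east 20 sin 157° = 7.81, north 20 cos 157° = -18.41
Summing: -1.48 nmi east, -36.78 nmi north → (-1.48, -36.78).

(-1.48, -36.78)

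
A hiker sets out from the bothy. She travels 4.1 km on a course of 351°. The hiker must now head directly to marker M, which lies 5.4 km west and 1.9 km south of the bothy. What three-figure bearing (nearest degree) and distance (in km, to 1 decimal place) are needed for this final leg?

219°, 7.6 km

Leg 1 (351°, 4.1 km): east 4.1 sin 351° = -0.64, north 4.1 cos 351° = 4.05
Current position: (-0.64, 4.05). Target: (-5.4, -1.9). Remaining: Δeast = -4.76, Δnorth = -5.95.
Bearing = atan2(-4.76, -5.95) mod 360° = 218.65°; distance = √((-4.76)² + (-5.95)²) = 7.618 km.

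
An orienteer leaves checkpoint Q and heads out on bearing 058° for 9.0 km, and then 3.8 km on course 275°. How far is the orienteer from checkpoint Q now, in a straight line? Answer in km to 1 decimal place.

Leg 1 (058°, 9.0 km): east 9.0 sin 58° = 7.63, north 9.0 cos 58° = 4.77
Leg 2 (275°, 3.8 km): east 3.8 sin 275° = -3.79, north 3.8 cos 275° = 0.33
Net: 3.85 east, 5.10 north. Distance = √((3.85)² + (5.10)²) = 6.389 km.

6.4 km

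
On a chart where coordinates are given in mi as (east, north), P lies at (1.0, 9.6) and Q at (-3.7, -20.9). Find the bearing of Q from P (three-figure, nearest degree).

Δeast = -3.7 − 1.0 = -4.70; Δnorth = -20.9 − 9.6 = -30.50.
Bearing = atan2(Δeast, Δnorth) mod 360° = 188.76° ≈ 189°.

189°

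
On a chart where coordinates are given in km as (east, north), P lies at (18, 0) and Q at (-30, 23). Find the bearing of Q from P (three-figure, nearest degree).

Δeast = -30 − 18 = -48.00; Δnorth = 23 − 0 = 23.00.
Bearing = atan2(Δeast, Δnorth) mod 360° = 295.60° ≈ 296°.

296°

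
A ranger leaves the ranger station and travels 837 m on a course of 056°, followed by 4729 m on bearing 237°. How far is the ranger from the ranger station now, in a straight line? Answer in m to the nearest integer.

3892 m

Leg 1 (056°, 837 m): east 837 sin 56° = 693.90, north 837 cos 56° = 468.04
Leg 2 (237°, 4729 m): east 4729 sin 237° = -3966.07, north 4729 cos 237° = -2575.60
Net: -3272.17 east, -2107.55 north. Distance = √((-3272.17)² + (-2107.55)²) = 3892.155 m.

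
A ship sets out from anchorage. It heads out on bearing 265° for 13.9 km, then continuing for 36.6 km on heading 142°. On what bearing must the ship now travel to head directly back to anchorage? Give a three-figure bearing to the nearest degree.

344°

Leg 1 (265°, 13.9 km): east 13.9 sin 265° = -13.85, north 13.9 cos 265° = -1.21
Leg 2 (142°, 36.6 km): east 36.6 sin 142° = 22.53, north 36.6 cos 142° = -28.84
Net displacement: 8.69 east, -30.05 north. Direction back to start is (-8.69, 30.05): bearing = atan2(-8.69, 30.05) mod 360° = 343.88° ≈ 344°.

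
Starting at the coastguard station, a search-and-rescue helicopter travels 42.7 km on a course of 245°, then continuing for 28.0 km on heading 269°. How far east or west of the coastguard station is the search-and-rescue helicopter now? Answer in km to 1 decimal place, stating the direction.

66.7 km west

Leg 1 (245°, 42.7 km): east 42.7 sin 245° = -38.70, north 42.7 cos 245° = -18.05
Leg 2 (269°, 28.0 km): east 28.0 sin 269° = -28.00, north 28.0 cos 269° = -0.49
Net east component: -66.70 km.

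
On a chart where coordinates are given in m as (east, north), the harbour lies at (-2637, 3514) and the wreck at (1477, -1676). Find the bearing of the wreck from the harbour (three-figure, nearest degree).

142°

Δeast = 1477 − -2637 = 4114.00; Δnorth = -1676 − 3514 = -5190.00.
Bearing = atan2(Δeast, Δnorth) mod 360° = 141.60° ≈ 142°.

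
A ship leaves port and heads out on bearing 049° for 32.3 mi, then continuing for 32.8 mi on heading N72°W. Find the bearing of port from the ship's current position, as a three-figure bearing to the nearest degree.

168°

Leg 1 (049°, 32.3 mi): east 32.3 sin 49° = 24.38, north 32.3 cos 49° = 21.19
Leg 2 (N72°W, 32.8 mi): east 32.8 sin 288° = -31.19, north 32.8 cos 288° = 10.14
Net displacement: -6.82 east, 31.33 north. Direction back to start is (6.82, -31.33): bearing = atan2(6.82, -31.33) mod 360° = 167.72° ≈ 168°.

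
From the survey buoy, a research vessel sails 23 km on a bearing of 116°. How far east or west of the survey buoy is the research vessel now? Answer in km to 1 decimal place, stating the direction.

20.7 km east

Leg 1 (116°, 23 km): east 23 sin 116° = 20.67, north 23 cos 116° = -10.08
Net east component: 20.67 km.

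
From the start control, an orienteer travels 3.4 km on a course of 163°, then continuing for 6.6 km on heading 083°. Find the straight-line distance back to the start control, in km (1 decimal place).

7.9 km

Leg 1 (163°, 3.4 km): east 3.4 sin 163° = 0.99, north 3.4 cos 163° = -3.25
Leg 2 (083°, 6.6 km): east 6.6 sin 83° = 6.55, north 6.6 cos 83° = 0.80
Net: 7.54 east, -2.45 north. Distance = √((7.54)² + (-2.45)²) = 7.932 km.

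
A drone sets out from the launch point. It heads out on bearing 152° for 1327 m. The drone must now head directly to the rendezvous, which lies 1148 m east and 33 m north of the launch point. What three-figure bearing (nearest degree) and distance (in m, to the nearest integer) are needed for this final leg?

024°, 1314 m

Leg 1 (152°, 1327 m): east 1327 sin 152° = 622.99, north 1327 cos 152° = -1171.67
Current position: (622.99, -1171.67). Target: (1148, 33). Remaining: Δeast = 525.01, Δnorth = 1204.67.
Bearing = atan2(525.01, 1204.67) mod 360° = 23.55°; distance = √((525.01)² + (1204.67)²) = 1314.104 m.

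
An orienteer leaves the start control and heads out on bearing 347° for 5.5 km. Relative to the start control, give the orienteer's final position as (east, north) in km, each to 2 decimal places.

(-1.24, 5.36)

Leg 1 (347°, 5.5 km): east 5.5 sin 347° = -1.24, north 5.5 cos 347° = 5.36
Summing: -1.24 km east, 5.36 km north → (-1.24, 5.36).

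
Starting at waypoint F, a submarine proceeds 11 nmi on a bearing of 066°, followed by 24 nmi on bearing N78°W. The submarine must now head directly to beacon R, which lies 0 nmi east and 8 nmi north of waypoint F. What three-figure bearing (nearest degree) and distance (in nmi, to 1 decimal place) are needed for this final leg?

Leg 1 (066°, 11 nmi): east 11 sin 66° = 10.05, north 11 cos 66° = 4.47
Leg 2 (N78°W, 24 nmi): east 24 sin 282° = -23.48, north 24 cos 282° = 4.99
Current position: (-13.43, 9.46). Target: (0, 8). Remaining: Δeast = 13.43, Δnorth = -1.46.
Bearing = atan2(13.43, -1.46) mod 360° = 96.22°; distance = √((13.43)² + (-1.46)²) = 13.506 nmi.

096°, 13.5 nmi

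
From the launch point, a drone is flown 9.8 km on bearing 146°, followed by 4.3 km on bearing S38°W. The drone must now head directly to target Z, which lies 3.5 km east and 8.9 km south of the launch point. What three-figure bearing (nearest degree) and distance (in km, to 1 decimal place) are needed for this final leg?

014°, 2.7 km

Leg 1 (146°, 9.8 km): east 9.8 sin 146° = 5.48, north 9.8 cos 146° = -8.12
Leg 2 (S38°W, 4.3 km): east 4.3 sin 218° = -2.65, north 4.3 cos 218° = -3.39
Current position: (2.83, -11.51). Target: (3.5, -8.9). Remaining: Δeast = 0.67, Δnorth = 2.61.
Bearing = atan2(0.67, 2.61) mod 360° = 14.32°; distance = √((0.67)² + (2.61)²) = 2.697 km.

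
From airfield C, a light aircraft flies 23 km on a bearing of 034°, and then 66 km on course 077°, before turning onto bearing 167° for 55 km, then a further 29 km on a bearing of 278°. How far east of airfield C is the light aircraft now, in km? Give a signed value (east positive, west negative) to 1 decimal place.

Leg 1 (034°, 23 km): east 23 sin 34° = 12.86, north 23 cos 34° = 19.07
Leg 2 (077°, 66 km): east 66 sin 77° = 64.31, north 66 cos 77° = 14.85
Leg 3 (167°, 55 km): east 55 sin 167° = 12.37, north 55 cos 167° = -53.59
Leg 4 (278°, 29 km): east 29 sin 278° = -28.72, north 29 cos 278° = 4.04
Net east component: 60.82 km.

60.8 km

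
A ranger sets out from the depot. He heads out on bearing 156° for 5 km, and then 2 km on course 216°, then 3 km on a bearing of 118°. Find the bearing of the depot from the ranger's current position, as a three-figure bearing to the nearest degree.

335°

Leg 1 (156°, 5 km): east 5 sin 156° = 2.03, north 5 cos 156° = -4.57
Leg 2 (216°, 2 km): east 2 sin 216° = -1.18, north 2 cos 216° = -1.62
Leg 3 (118°, 3 km): east 3 sin 118° = 2.65, north 3 cos 118° = -1.41
Net displacement: 3.51 east, -7.59 north. Direction back to start is (-3.51, 7.59): bearing = atan2(-3.51, 7.59) mod 360° = 335.21° ≈ 335°.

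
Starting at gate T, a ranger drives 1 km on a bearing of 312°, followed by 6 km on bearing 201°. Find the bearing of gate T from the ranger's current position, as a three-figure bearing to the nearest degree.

030°

Leg 1 (312°, 1 km): east 1 sin 312° = -0.74, north 1 cos 312° = 0.67
Leg 2 (201°, 6 km): east 6 sin 201° = -2.15, north 6 cos 201° = -5.60
Net displacement: -2.89 east, -4.93 north. Direction back to start is (2.89, 4.93): bearing = atan2(2.89, 4.93) mod 360° = 30.40° ≈ 030°.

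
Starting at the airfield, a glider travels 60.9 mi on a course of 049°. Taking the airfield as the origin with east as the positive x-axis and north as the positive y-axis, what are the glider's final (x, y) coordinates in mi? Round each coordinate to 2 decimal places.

(45.96, 39.95)

Leg 1 (049°, 60.9 mi): east 60.9 sin 49° = 45.96, north 60.9 cos 49° = 39.95
Summing: 45.96 mi east, 39.95 mi north → (45.96, 39.95).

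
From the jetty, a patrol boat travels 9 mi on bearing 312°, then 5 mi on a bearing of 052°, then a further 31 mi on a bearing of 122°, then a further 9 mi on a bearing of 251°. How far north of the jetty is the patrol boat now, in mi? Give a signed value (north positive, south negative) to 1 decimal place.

-10.3 mi

Leg 1 (312°, 9 mi): east 9 sin 312° = -6.69, north 9 cos 312° = 6.02
Leg 2 (052°, 5 mi): east 5 sin 52° = 3.94, north 5 cos 52° = 3.08
Leg 3 (122°, 31 mi): east 31 sin 122° = 26.29, north 31 cos 122° = -16.43
Leg 4 (251°, 9 mi): east 9 sin 251° = -8.51, north 9 cos 251° = -2.93
Net north component: -10.26 mi.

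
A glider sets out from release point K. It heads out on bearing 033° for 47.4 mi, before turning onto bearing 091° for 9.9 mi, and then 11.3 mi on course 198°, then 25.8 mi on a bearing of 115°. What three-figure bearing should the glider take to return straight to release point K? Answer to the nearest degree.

Leg 1 (033°, 47.4 mi): east 47.4 sin 33° = 25.82, north 47.4 cos 33° = 39.75
Leg 2 (091°, 9.9 mi): east 9.9 sin 91° = 9.90, north 9.9 cos 91° = -0.17
Leg 3 (198°, 11.3 mi): east 11.3 sin 198° = -3.49, north 11.3 cos 198° = -10.75
Leg 4 (115°, 25.8 mi): east 25.8 sin 115° = 23.38, north 25.8 cos 115° = -10.90
Net displacement: 55.61 east, 17.93 north. Direction back to start is (-55.61, -17.93): bearing = atan2(-55.61, -17.93) mod 360° = 252.13° ≈ 252°.

252°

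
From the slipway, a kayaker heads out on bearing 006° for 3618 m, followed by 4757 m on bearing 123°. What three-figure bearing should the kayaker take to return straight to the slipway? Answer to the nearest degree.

257°

Leg 1 (006°, 3618 m): east 3618 sin 6° = 378.18, north 3618 cos 6° = 3598.18
Leg 2 (123°, 4757 m): east 4757 sin 123° = 3989.56, north 4757 cos 123° = -2590.85
Net displacement: 4367.74 east, 1007.33 north. Direction back to start is (-4367.74, -1007.33): bearing = atan2(-4367.74, -1007.33) mod 360° = 257.01° ≈ 257°.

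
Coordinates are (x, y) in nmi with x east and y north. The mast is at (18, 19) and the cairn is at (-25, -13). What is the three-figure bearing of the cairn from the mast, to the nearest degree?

Δeast = -25 − 18 = -43.00; Δnorth = -13 − 19 = -32.00.
Bearing = atan2(Δeast, Δnorth) mod 360° = 233.34° ≈ 233°.

233°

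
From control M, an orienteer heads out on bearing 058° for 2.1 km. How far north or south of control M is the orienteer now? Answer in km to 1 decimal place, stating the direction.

1.1 km north

Leg 1 (058°, 2.1 km): east 2.1 sin 58° = 1.78, north 2.1 cos 58° = 1.11
Net north component: 1.11 km.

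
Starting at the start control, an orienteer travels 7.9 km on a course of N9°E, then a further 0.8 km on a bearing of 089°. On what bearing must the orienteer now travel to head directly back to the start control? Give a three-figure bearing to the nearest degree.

Leg 1 (N9°E, 7.9 km): east 7.9 sin 9° = 1.24, north 7.9 cos 9° = 7.80
Leg 2 (089°, 0.8 km): east 0.8 sin 89° = 0.80, north 0.8 cos 89° = 0.01
Net displacement: 2.04 east, 7.82 north. Direction back to start is (-2.04, -7.82): bearing = atan2(-2.04, -7.82) mod 360° = 194.60° ≈ 195°.

195°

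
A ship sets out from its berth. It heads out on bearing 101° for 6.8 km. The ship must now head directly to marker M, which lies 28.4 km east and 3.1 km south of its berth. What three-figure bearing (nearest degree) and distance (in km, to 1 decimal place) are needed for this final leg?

095°, 21.8 km

Leg 1 (101°, 6.8 km): east 6.8 sin 101° = 6.68, north 6.8 cos 101° = -1.30
Current position: (6.68, -1.30). Target: (28.4, -3.1). Remaining: Δeast = 21.72, Δnorth = -1.80.
Bearing = atan2(21.72, -1.80) mod 360° = 94.74°; distance = √((21.72)² + (-1.80)²) = 21.800 km.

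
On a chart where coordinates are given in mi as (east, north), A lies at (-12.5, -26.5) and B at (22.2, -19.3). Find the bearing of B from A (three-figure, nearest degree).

078°

Δeast = 22.2 − -12.5 = 34.70; Δnorth = -19.3 − -26.5 = 7.20.
Bearing = atan2(Δeast, Δnorth) mod 360° = 78.28° ≈ 078°.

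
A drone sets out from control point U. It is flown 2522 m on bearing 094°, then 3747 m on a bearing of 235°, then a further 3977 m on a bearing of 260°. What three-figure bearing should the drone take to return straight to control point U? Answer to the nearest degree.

Leg 1 (094°, 2522 m): east 2522 sin 94° = 2515.86, north 2522 cos 94° = -175.93
Leg 2 (235°, 3747 m): east 3747 sin 235° = -3069.36, north 3747 cos 235° = -2149.19
Leg 3 (260°, 3977 m): east 3977 sin 260° = -3916.58, north 3977 cos 260° = -690.60
Net displacement: -4470.09 east, -3015.72 north. Direction back to start is (4470.09, 3015.72): bearing = atan2(4470.09, 3015.72) mod 360° = 55.99° ≈ 056°.

056°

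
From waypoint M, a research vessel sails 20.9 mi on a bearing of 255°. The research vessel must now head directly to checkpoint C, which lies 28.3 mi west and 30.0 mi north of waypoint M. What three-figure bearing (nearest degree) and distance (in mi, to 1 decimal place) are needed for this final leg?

347°, 36.3 mi

Leg 1 (255°, 20.9 mi): east 20.9 sin 255° = -20.19, north 20.9 cos 255° = -5.41
Current position: (-20.19, -5.41). Target: (-28.3, 30.0). Remaining: Δeast = -8.11, Δnorth = 35.41.
Bearing = atan2(-8.11, 35.41) mod 360° = 347.10°; distance = √((-8.11)² + (35.41)²) = 36.327 mi.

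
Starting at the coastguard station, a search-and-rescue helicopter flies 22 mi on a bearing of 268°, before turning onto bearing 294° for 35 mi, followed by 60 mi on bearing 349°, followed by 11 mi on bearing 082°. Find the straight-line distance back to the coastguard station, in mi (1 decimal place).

Leg 1 (268°, 22 mi): east 22 sin 268° = -21.99, north 22 cos 268° = -0.77
Leg 2 (294°, 35 mi): east 35 sin 294° = -31.97, north 35 cos 294° = 14.24
Leg 3 (349°, 60 mi): east 60 sin 349° = -11.45, north 60 cos 349° = 58.90
Leg 4 (082°, 11 mi): east 11 sin 82° = 10.89, north 11 cos 82° = 1.53
Net: -54.52 east, 73.90 north. Distance = √((-54.52)² + (73.90)²) = 91.830 mi.

91.8 mi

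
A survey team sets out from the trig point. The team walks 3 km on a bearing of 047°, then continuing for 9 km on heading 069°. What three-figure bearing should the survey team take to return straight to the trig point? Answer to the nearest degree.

244°

Leg 1 (047°, 3 km): east 3 sin 47° = 2.19, north 3 cos 47° = 2.05
Leg 2 (069°, 9 km): east 9 sin 69° = 8.40, north 9 cos 69° = 3.23
Net displacement: 10.60 east, 5.27 north. Direction back to start is (-10.60, -5.27): bearing = atan2(-10.60, -5.27) mod 360° = 243.55° ≈ 244°.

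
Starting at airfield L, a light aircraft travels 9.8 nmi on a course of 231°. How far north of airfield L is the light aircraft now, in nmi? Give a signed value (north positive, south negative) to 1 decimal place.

-6.2 nmi

Leg 1 (231°, 9.8 nmi): east 9.8 sin 231° = -7.62, north 9.8 cos 231° = -6.17
Net north component: -6.17 nmi.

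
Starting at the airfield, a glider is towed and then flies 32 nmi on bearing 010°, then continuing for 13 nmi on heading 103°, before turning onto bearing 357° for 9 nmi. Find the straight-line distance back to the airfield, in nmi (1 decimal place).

41.6 nmi

Leg 1 (010°, 32 nmi): east 32 sin 10° = 5.56, north 32 cos 10° = 31.51
Leg 2 (103°, 13 nmi): east 13 sin 103° = 12.67, north 13 cos 103° = -2.92
Leg 3 (357°, 9 nmi): east 9 sin 357° = -0.47, north 9 cos 357° = 8.99
Net: 17.75 east, 37.58 north. Distance = √((17.75)² + (37.58)²) = 41.560 nmi.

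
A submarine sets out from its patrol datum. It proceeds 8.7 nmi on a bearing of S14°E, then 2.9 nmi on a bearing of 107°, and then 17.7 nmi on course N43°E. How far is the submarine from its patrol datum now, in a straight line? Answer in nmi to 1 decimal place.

Leg 1 (S14°E, 8.7 nmi): east 8.7 sin 166° = 2.10, north 8.7 cos 166° = -8.44
Leg 2 (107°, 2.9 nmi): east 2.9 sin 107° = 2.77, north 2.9 cos 107° = -0.85
Leg 3 (N43°E, 17.7 nmi): east 17.7 sin 43° = 12.07, north 17.7 cos 43° = 12.94
Net: 16.95 east, 3.66 north. Distance = √((16.95)² + (3.66)²) = 17.339 nmi.

17.3 nmi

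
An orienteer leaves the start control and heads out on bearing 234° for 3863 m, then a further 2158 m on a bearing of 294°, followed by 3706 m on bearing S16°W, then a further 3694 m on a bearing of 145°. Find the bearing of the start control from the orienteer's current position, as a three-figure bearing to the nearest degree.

027°

Leg 1 (234°, 3863 m): east 3863 sin 234° = -3125.23, north 3863 cos 234° = -2270.61
Leg 2 (294°, 2158 m): east 2158 sin 294° = -1971.43, north 2158 cos 294° = 877.74
Leg 3 (S16°W, 3706 m): east 3706 sin 196° = -1021.51, north 3706 cos 196° = -3562.44
Leg 4 (145°, 3694 m): east 3694 sin 145° = 2118.79, north 3694 cos 145° = -3025.95
Net displacement: -3999.38 east, -7981.26 north. Direction back to start is (3999.38, 7981.26): bearing = atan2(3999.38, 7981.26) mod 360° = 26.62° ≈ 027°.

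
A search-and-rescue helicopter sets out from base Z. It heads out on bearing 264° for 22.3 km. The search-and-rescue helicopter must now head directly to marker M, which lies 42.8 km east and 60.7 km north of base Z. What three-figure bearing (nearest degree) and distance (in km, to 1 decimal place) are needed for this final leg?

Leg 1 (264°, 22.3 km): east 22.3 sin 264° = -22.18, north 22.3 cos 264° = -2.33
Current position: (-22.18, -2.33). Target: (42.8, 60.7). Remaining: Δeast = 64.98, Δnorth = 63.03.
Bearing = atan2(64.98, 63.03) mod 360° = 45.87°; distance = √((64.98)² + (63.03)²) = 90.526 km.

046°, 90.5 km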